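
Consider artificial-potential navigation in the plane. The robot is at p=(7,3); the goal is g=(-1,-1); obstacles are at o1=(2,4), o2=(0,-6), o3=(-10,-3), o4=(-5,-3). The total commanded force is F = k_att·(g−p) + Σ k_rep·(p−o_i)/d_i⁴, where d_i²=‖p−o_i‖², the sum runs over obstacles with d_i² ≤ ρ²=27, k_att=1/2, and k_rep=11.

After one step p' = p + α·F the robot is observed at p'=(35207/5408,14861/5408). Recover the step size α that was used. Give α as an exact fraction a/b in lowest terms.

α = 1/8

F_att = 1/2·(g−p) = 1/2·(-8,-4) = (-4.0000,-2.0000)
o1: d²=26 ≤ ρ²=27; F_rep = 11·(5,-1)/26² = (0.0814,-0.0163)
o2: d²=130 > ρ²=27 → inactive
o3: d²=325 > ρ²=27 → inactive
o4: d²=180 > ρ²=27 → inactive
F = F_att + ΣF_rep = (-3.9186,-2.0163)
Δp = p'−p = (-0.4898,-0.2520); α = Δx/Fx = (-2649/5408) / (-2649/676) = 1/8
check: Δy/Fy = (-1363/5408) / (-1363/676) = 1/8 ✓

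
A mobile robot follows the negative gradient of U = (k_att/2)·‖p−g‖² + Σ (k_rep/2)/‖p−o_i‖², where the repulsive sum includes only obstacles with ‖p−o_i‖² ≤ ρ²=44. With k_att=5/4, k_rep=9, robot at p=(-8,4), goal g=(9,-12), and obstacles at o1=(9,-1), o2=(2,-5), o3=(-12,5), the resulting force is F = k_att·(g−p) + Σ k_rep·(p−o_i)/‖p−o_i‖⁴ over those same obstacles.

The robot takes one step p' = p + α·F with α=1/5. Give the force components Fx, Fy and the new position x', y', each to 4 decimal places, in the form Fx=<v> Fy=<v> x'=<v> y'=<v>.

F_att = 5/4·(g−p) = 5/4·(17,-16) = (21.2500,-20.0000)
o1: d²=314 > ρ²=44 → inactive
o2: d²=181 > ρ²=44 → inactive
o3: d²=17 ≤ ρ²=44; F_rep = 9·(4,-1)/17² = (0.1246,-0.0311)
F = F_att + ΣF_rep = (21.3746,-20.0311)
p' = p + 1/5·F = (-3.7251,-0.0062)

Fx=21.3746 Fy=-20.0311 x'=-3.7251 y'=-0.0062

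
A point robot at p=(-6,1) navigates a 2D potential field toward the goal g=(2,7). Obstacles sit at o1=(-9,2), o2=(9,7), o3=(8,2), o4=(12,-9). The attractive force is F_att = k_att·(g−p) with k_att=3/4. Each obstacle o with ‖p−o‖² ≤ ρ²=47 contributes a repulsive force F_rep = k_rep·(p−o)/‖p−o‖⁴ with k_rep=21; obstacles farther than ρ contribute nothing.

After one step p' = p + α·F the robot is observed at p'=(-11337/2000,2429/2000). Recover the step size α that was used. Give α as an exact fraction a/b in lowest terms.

F_att = 3/4·(g−p) = 3/4·(8,6) = (6.0000,4.5000)
o1: d²=10 ≤ ρ²=47; F_rep = 21·(3,-1)/10² = (0.6300,-0.2100)
o2: d²=261 > ρ²=47 → inactive
o3: d²=197 > ρ²=47 → inactive
o4: d²=424 > ρ²=47 → inactive
F = F_att + ΣF_rep = (6.6300,4.2900)
Δp = p'−p = (0.3315,0.2145); α = Δx/Fx = (663/2000) / (663/100) = 1/20
check: Δy/Fy = (429/2000) / (429/100) = 1/20 ✓

α = 1/20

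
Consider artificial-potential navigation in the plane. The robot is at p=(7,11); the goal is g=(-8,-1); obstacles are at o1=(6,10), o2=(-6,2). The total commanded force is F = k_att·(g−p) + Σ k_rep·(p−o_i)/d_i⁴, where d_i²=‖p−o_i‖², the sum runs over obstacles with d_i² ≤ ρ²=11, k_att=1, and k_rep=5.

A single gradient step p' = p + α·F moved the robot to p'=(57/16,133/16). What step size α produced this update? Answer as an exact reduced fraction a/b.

α = 1/4

F_att = 1·(g−p) = 1·(-15,-12) = (-15.0000,-12.0000)
o1: d²=2 ≤ ρ²=11; F_rep = 5·(1,1)/2² = (1.2500,1.2500)
o2: d²=250 > ρ²=11 → inactive
F = F_att + ΣF_rep = (-13.7500,-10.7500)
Δp = p'−p = (-3.4375,-2.6875); α = Δx/Fx = (-55/16) / (-55/4) = 1/4
check: Δy/Fy = (-43/16) / (-43/4) = 1/4 ✓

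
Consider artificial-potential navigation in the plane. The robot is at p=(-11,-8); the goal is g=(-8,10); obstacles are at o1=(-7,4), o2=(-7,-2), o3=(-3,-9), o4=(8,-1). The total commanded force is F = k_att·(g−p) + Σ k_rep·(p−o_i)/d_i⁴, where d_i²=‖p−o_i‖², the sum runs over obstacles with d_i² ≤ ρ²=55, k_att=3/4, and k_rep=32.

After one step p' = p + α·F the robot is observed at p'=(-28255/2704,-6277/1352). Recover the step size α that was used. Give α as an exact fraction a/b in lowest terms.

α = 1/4

F_att = 3/4·(g−p) = 3/4·(3,18) = (2.2500,13.5000)
o1: d²=160 > ρ²=55 → inactive
o2: d²=52 ≤ ρ²=55; F_rep = 32·(-4,-6)/52² = (-0.0473,-0.0710)
o3: d²=65 > ρ²=55 → inactive
o4: d²=410 > ρ²=55 → inactive
F = F_att + ΣF_rep = (2.2027,13.4290)
Δp = p'−p = (0.5507,3.3572); α = Δx/Fx = (1489/2704) / (1489/676) = 1/4
check: Δy/Fy = (4539/1352) / (4539/338) = 1/4 ✓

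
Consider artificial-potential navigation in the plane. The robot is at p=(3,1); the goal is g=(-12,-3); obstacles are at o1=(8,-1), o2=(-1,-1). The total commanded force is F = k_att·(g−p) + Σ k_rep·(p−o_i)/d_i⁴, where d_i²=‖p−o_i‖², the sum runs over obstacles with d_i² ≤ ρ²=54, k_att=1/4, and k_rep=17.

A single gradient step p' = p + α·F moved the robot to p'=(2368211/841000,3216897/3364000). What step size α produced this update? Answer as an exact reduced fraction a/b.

α = 1/20

F_att = 1/4·(g−p) = 1/4·(-15,-4) = (-3.7500,-1.0000)
o1: d²=29 ≤ ρ²=54; F_rep = 17·(-5,2)/29² = (-0.1011,0.0404)
o2: d²=20 ≤ ρ²=54; F_rep = 17·(4,2)/20² = (0.1700,0.0850)
F = F_att + ΣF_rep = (-3.6811,-0.8746)
Δp = p'−p = (-0.1841,-0.0437); α = Δx/Fx = (-154789/841000) / (-154789/42050) = 1/20
check: Δy/Fy = (-147103/3364000) / (-147103/168200) = 1/20 ✓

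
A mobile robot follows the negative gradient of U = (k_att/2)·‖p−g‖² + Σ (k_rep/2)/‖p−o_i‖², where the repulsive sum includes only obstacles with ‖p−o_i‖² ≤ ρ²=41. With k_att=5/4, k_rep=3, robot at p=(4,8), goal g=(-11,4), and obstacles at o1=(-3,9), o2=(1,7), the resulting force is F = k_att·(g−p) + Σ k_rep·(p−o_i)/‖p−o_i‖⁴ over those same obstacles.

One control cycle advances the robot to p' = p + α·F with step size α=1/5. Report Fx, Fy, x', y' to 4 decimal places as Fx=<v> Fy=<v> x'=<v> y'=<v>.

Fx=-18.6600 Fy=-4.9700 x'=0.2680 y'=7.0060

F_att = 5/4·(g−p) = 5/4·(-15,-4) = (-18.7500,-5.0000)
o1: d²=50 > ρ²=41 → inactive
o2: d²=10 ≤ ρ²=41; F_rep = 3·(3,1)/10² = (0.0900,0.0300)
F = F_att + ΣF_rep = (-18.6600,-4.9700)
p' = p + 1/5·F = (0.2680,7.0060)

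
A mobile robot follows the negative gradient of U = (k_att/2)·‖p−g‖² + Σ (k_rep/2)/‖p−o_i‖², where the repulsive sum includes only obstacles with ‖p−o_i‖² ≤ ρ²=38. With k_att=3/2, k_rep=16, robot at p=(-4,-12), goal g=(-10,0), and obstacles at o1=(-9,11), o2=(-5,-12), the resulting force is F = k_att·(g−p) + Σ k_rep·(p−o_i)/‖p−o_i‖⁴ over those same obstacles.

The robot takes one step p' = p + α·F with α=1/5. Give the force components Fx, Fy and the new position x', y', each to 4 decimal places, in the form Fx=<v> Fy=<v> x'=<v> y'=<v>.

Fx=7.0000 Fy=18.0000 x'=-2.6000 y'=-8.4000

F_att = 3/2·(g−p) = 3/2·(-6,12) = (-9.0000,18.0000)
o1: d²=554 > ρ²=38 → inactive
o2: d²=1 ≤ ρ²=38; F_rep = 16·(1,0)/1² = (16.0000,0.0000)
F = F_att + ΣF_rep = (7.0000,18.0000)
p' = p + 1/5·F = (-2.6000,-8.4000)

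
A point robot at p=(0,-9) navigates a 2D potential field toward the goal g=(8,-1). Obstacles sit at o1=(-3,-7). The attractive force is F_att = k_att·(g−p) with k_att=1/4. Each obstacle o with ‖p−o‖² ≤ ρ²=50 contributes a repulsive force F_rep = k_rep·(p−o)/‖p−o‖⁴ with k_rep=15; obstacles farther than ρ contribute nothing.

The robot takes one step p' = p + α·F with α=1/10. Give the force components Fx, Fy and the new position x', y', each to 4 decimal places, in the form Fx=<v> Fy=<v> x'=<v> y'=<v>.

Fx=2.2663 Fy=1.8225 x'=0.2266 y'=-8.8178

F_att = 1/4·(g−p) = 1/4·(8,8) = (2.0000,2.0000)
o1: d²=13 ≤ ρ²=50; F_rep = 15·(3,-2)/13² = (0.2663,-0.1775)
F = F_att + ΣF_rep = (2.2663,1.8225)
p' = p + 1/10·F = (0.2266,-8.8178)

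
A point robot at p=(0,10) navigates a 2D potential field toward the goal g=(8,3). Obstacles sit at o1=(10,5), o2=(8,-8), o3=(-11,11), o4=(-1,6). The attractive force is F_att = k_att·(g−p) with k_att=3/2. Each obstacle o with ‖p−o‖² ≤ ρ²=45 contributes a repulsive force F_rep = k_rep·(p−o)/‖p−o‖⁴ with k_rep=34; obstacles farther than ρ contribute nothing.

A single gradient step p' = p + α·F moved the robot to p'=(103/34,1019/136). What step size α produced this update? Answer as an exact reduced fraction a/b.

F_att = 3/2·(g−p) = 3/2·(8,-7) = (12.0000,-10.5000)
o1: d²=125 > ρ²=45 → inactive
o2: d²=388 > ρ²=45 → inactive
o3: d²=122 > ρ²=45 → inactive
o4: d²=17 ≤ ρ²=45; F_rep = 34·(1,4)/17² = (0.1176,0.4706)
F = F_att + ΣF_rep = (12.1176,-10.0294)
Δp = p'−p = (3.0294,-2.5074); α = Δx/Fx = (103/34) / (206/17) = 1/4
check: Δy/Fy = (-341/136) / (-341/34) = 1/4 ✓

α = 1/4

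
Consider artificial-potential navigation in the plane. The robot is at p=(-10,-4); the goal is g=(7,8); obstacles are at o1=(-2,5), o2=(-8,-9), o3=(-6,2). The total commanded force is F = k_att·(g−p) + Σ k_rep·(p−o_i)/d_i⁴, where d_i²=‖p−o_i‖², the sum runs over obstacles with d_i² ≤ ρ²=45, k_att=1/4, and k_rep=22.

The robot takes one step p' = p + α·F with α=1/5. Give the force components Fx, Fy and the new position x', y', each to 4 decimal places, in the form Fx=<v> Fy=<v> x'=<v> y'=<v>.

Fx=4.1977 Fy=3.1308 x'=-9.1605 y'=-3.3738

F_att = 1/4·(g−p) = 1/4·(17,12) = (4.2500,3.0000)
o1: d²=145 > ρ²=45 → inactive
o2: d²=29 ≤ ρ²=45; F_rep = 22·(-2,5)/29² = (-0.0523,0.1308)
o3: d²=52 > ρ²=45 → inactive
F = F_att + ΣF_rep = (4.1977,3.1308)
p' = p + 1/5·F = (-9.1605,-3.3738)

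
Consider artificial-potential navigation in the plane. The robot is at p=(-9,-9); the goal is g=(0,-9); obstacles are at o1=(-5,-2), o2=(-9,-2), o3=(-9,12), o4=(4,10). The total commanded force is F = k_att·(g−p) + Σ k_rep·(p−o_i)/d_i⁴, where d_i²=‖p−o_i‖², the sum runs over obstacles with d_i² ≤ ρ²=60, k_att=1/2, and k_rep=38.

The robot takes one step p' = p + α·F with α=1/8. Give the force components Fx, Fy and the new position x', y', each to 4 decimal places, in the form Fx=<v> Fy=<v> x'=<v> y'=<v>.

Fx=4.5000 Fy=-0.1108 x'=-8.4375 y'=-9.0138

F_att = 1/2·(g−p) = 1/2·(9,0) = (4.5000,0.0000)
o1: d²=65 > ρ²=60 → inactive
o2: d²=49 ≤ ρ²=60; F_rep = 38·(0,-7)/49² = (0.0000,-0.1108)
o3: d²=441 > ρ²=60 → inactive
o4: d²=530 > ρ²=60 → inactive
F = F_att + ΣF_rep = (4.5000,-0.1108)
p' = p + 1/8·F = (-8.4375,-9.0138)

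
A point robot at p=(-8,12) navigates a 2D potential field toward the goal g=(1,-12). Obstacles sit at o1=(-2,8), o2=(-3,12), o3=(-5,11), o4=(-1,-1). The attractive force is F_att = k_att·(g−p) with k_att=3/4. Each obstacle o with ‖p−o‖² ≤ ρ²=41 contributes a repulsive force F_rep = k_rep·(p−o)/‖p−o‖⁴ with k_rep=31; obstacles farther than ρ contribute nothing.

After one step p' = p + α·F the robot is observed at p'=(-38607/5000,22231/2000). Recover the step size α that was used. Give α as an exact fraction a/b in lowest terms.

F_att = 3/4·(g−p) = 3/4·(9,-24) = (6.7500,-18.0000)
o1: d²=52 > ρ²=41 → inactive
o2: d²=25 ≤ ρ²=41; F_rep = 31·(-5,0)/25² = (-0.2480,0.0000)
o3: d²=10 ≤ ρ²=41; F_rep = 31·(-3,1)/10² = (-0.9300,0.3100)
o4: d²=218 > ρ²=41 → inactive
F = F_att + ΣF_rep = (5.5720,-17.6900)
Δp = p'−p = (0.2786,-0.8845); α = Δx/Fx = (1393/5000) / (1393/250) = 1/20
check: Δy/Fy = (-1769/2000) / (-1769/100) = 1/20 ✓

α = 1/20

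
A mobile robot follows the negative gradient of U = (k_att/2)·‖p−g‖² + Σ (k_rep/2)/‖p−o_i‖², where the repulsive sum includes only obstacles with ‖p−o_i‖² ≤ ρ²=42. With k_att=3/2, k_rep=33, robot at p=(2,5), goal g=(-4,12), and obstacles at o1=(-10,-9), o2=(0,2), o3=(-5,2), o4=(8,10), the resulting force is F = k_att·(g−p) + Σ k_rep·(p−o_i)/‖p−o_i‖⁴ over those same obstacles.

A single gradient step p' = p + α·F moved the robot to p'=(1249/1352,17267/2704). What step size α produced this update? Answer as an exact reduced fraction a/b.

α = 1/8

F_att = 3/2·(g−p) = 3/2·(-6,7) = (-9.0000,10.5000)
o1: d²=340 > ρ²=42 → inactive
o2: d²=13 ≤ ρ²=42; F_rep = 33·(2,3)/13² = (0.3905,0.5858)
o3: d²=58 > ρ²=42 → inactive
o4: d²=61 > ρ²=42 → inactive
F = F_att + ΣF_rep = (-8.6095,11.0858)
Δp = p'−p = (-1.0762,1.3857); α = Δx/Fx = (-1455/1352) / (-1455/169) = 1/8
check: Δy/Fy = (3747/2704) / (3747/338) = 1/8 ✓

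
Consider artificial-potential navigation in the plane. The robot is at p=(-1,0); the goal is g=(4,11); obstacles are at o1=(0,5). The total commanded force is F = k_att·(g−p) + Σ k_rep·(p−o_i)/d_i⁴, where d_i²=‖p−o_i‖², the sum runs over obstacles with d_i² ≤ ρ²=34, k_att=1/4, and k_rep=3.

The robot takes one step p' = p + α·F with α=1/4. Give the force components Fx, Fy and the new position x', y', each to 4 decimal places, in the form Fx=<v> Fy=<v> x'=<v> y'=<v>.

F_att = 1/4·(g−p) = 1/4·(5,11) = (1.2500,2.7500)
o1: d²=26 ≤ ρ²=34; F_rep = 3·(-1,-5)/26² = (-0.0044,-0.0222)
F = F_att + ΣF_rep = (1.2456,2.7278)
p' = p + 1/4·F = (-0.6886,0.6820)

Fx=1.2456 Fy=2.7278 x'=-0.6886 y'=0.6820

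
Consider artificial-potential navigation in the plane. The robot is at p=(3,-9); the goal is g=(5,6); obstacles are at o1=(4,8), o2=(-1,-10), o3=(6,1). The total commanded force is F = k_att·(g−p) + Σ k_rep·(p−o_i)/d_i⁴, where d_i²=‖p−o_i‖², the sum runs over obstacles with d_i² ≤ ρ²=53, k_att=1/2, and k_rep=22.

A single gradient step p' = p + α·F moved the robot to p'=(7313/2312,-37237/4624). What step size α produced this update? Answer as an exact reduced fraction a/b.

F_att = 1/2·(g−p) = 1/2·(2,15) = (1.0000,7.5000)
o1: d²=290 > ρ²=53 → inactive
o2: d²=17 ≤ ρ²=53; F_rep = 22·(4,1)/17² = (0.3045,0.0761)
o3: d²=109 > ρ²=53 → inactive
F = F_att + ΣF_rep = (1.3045,7.5761)
Δp = p'−p = (0.1631,0.9470); α = Δx/Fx = (377/2312) / (377/289) = 1/8
check: Δy/Fy = (4379/4624) / (4379/578) = 1/8 ✓

α = 1/8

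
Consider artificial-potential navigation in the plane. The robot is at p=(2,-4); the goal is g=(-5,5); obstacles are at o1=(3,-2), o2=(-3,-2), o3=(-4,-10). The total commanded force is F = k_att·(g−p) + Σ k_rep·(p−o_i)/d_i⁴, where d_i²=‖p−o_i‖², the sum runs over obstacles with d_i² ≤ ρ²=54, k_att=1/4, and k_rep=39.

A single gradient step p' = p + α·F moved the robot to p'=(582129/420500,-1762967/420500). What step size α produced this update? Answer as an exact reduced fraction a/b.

α = 1/5

F_att = 1/4·(g−p) = 1/4·(-7,9) = (-1.7500,2.2500)
o1: d²=5 ≤ ρ²=54; F_rep = 39·(-1,-2)/5² = (-1.5600,-3.1200)
o2: d²=29 ≤ ρ²=54; F_rep = 39·(5,-2)/29² = (0.2319,-0.0927)
o3: d²=72 > ρ²=54 → inactive
F = F_att + ΣF_rep = (-3.0781,-0.9627)
Δp = p'−p = (-0.6156,-0.1925); α = Δx/Fx = (-258871/420500) / (-258871/84100) = 1/5
check: Δy/Fy = (-80967/420500) / (-80967/84100) = 1/5 ✓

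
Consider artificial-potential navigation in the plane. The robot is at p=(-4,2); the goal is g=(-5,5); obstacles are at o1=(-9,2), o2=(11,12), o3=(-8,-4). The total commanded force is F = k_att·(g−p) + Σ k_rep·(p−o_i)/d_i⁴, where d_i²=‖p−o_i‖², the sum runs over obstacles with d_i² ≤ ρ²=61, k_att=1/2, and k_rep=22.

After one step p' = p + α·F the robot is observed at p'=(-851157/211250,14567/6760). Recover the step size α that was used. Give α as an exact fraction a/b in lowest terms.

α = 1/10

F_att = 1/2·(g−p) = 1/2·(-1,3) = (-0.5000,1.5000)
o1: d²=25 ≤ ρ²=61; F_rep = 22·(5,0)/25² = (0.1760,0.0000)
o2: d²=325 > ρ²=61 → inactive
o3: d²=52 ≤ ρ²=61; F_rep = 22·(4,6)/52² = (0.0325,0.0488)
F = F_att + ΣF_rep = (-0.2915,1.5488)
Δp = p'−p = (-0.0291,0.1549); α = Δx/Fx = (-6157/211250) / (-6157/21125) = 1/10
check: Δy/Fy = (1047/6760) / (1047/676) = 1/10 ✓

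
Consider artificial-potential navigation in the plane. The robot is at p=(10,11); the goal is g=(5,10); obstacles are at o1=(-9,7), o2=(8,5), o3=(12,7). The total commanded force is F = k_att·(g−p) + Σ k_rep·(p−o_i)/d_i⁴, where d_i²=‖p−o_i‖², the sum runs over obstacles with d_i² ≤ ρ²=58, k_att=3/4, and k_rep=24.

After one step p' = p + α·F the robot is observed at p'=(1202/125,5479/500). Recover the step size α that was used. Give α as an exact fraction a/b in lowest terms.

F_att = 3/4·(g−p) = 3/4·(-5,-1) = (-3.7500,-0.7500)
o1: d²=377 > ρ²=58 → inactive
o2: d²=40 ≤ ρ²=58; F_rep = 24·(2,6)/40² = (0.0300,0.0900)
o3: d²=20 ≤ ρ²=58; F_rep = 24·(-2,4)/20² = (-0.1200,0.2400)
F = F_att + ΣF_rep = (-3.8400,-0.4200)
Δp = p'−p = (-0.3840,-0.0420); α = Δx/Fx = (-48/125) / (-96/25) = 1/10
check: Δy/Fy = (-21/500) / (-21/50) = 1/10 ✓

α = 1/10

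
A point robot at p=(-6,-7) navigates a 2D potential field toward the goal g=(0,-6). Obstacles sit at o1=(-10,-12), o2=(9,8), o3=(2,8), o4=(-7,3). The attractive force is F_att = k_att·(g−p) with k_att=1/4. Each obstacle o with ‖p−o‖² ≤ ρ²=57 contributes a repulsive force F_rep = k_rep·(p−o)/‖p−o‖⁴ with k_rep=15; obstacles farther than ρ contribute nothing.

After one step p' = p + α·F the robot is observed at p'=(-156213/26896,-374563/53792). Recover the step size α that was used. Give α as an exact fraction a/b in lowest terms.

α = 1/8

F_att = 1/4·(g−p) = 1/4·(6,1) = (1.5000,0.2500)
o1: d²=41 ≤ ρ²=57; F_rep = 15·(4,5)/41² = (0.0357,0.0446)
o2: d²=450 > ρ²=57 → inactive
o3: d²=289 > ρ²=57 → inactive
o4: d²=101 > ρ²=57 → inactive
F = F_att + ΣF_rep = (1.5357,0.2946)
Δp = p'−p = (0.1920,0.0368); α = Δx/Fx = (5163/26896) / (5163/3362) = 1/8
check: Δy/Fy = (1981/53792) / (1981/6724) = 1/8 ✓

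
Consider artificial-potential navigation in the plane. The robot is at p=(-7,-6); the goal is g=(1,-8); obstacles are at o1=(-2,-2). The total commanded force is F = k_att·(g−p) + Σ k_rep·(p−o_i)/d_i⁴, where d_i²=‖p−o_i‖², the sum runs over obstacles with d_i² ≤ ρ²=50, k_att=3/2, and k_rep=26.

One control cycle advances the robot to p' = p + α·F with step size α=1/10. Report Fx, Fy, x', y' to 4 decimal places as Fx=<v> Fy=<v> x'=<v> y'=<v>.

Fx=11.9227 Fy=-3.0619 x'=-5.8077 y'=-6.3062

F_att = 3/2·(g−p) = 3/2·(8,-2) = (12.0000,-3.0000)
o1: d²=41 ≤ ρ²=50; F_rep = 26·(-5,-4)/41² = (-0.0773,-0.0619)
F = F_att + ΣF_rep = (11.9227,-3.0619)
p' = p + 1/10·F = (-5.8077,-6.3062)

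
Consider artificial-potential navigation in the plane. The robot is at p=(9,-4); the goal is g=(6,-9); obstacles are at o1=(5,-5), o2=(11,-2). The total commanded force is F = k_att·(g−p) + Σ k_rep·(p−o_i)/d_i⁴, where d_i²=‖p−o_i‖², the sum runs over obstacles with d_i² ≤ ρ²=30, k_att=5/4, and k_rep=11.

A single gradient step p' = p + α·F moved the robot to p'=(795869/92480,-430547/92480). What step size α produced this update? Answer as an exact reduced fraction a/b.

F_att = 5/4·(g−p) = 5/4·(-3,-5) = (-3.7500,-6.2500)
o1: d²=17 ≤ ρ²=30; F_rep = 11·(4,1)/17² = (0.1522,0.0381)
o2: d²=8 ≤ ρ²=30; F_rep = 11·(-2,-2)/8² = (-0.3438,-0.3438)
F = F_att + ΣF_rep = (-3.9415,-6.5557)
Δp = p'−p = (-0.3942,-0.6556); α = Δx/Fx = (-36451/92480) / (-36451/9248) = 1/10
check: Δy/Fy = (-60627/92480) / (-60627/9248) = 1/10 ✓

α = 1/10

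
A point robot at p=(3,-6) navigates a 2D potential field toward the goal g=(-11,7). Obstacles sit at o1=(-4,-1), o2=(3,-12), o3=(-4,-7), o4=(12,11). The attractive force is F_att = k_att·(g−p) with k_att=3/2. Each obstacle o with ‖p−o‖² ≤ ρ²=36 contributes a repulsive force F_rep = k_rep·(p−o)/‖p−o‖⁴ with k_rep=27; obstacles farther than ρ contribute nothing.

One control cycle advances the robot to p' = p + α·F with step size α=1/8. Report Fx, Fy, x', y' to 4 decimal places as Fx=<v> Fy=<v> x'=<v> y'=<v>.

Fx=-21.0000 Fy=19.6250 x'=0.3750 y'=-3.5469

F_att = 3/2·(g−p) = 3/2·(-14,13) = (-21.0000,19.5000)
o1: d²=74 > ρ²=36 → inactive
o2: d²=36 ≤ ρ²=36; F_rep = 27·(0,6)/36² = (0.0000,0.1250)
o3: d²=50 > ρ²=36 → inactive
o4: d²=370 > ρ²=36 → inactive
F = F_att + ΣF_rep = (-21.0000,19.6250)
p' = p + 1/8·F = (0.3750,-3.5469)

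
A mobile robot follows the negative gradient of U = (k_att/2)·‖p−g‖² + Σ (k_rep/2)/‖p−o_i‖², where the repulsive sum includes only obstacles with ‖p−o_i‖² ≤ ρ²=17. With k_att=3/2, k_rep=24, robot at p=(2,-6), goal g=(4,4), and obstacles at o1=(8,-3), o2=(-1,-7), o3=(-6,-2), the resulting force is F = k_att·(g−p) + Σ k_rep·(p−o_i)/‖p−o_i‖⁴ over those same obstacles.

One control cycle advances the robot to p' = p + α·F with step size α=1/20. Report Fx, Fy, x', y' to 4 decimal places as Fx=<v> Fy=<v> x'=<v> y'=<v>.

Fx=3.7200 Fy=15.2400 x'=2.1860 y'=-5.2380

F_att = 3/2·(g−p) = 3/2·(2,10) = (3.0000,15.0000)
o1: d²=45 > ρ²=17 → inactive
o2: d²=10 ≤ ρ²=17; F_rep = 24·(3,1)/10² = (0.7200,0.2400)
o3: d²=80 > ρ²=17 → inactive
F = F_att + ΣF_rep = (3.7200,15.2400)
p' = p + 1/20·F = (2.1860,-5.2380)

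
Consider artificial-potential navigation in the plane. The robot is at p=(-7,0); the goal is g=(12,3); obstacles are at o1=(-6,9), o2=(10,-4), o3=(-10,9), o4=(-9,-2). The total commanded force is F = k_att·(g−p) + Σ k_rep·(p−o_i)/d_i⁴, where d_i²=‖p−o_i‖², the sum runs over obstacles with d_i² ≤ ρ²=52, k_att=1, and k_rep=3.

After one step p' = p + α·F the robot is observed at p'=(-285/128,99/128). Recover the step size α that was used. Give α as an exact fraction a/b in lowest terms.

F_att = 1·(g−p) = 1·(19,3) = (19.0000,3.0000)
o1: d²=82 > ρ²=52 → inactive
o2: d²=305 > ρ²=52 → inactive
o3: d²=90 > ρ²=52 → inactive
o4: d²=8 ≤ ρ²=52; F_rep = 3·(2,2)/8² = (0.0938,0.0938)
F = F_att + ΣF_rep = (19.0938,3.0938)
Δp = p'−p = (4.7734,0.7734); α = Δx/Fx = (611/128) / (611/32) = 1/4
check: Δy/Fy = (99/128) / (99/32) = 1/4 ✓

α = 1/4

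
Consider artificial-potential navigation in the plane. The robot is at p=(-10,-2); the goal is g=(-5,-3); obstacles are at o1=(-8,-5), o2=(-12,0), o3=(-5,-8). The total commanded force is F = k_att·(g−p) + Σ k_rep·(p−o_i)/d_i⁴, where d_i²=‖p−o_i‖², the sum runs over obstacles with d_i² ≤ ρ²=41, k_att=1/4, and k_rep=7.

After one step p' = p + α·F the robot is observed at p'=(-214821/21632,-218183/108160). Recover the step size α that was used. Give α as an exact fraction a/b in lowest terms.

α = 1/20

F_att = 1/4·(g−p) = 1/4·(5,-1) = (1.2500,-0.2500)
o1: d²=13 ≤ ρ²=41; F_rep = 7·(-2,3)/13² = (-0.0828,0.1243)
o2: d²=8 ≤ ρ²=41; F_rep = 7·(2,-2)/8² = (0.2188,-0.2188)
o3: d²=61 > ρ²=41 → inactive
F = F_att + ΣF_rep = (1.3859,-0.3445)
Δp = p'−p = (0.0693,-0.0172); α = Δx/Fx = (1499/21632) / (7495/5408) = 1/20
check: Δy/Fy = (-1863/108160) / (-1863/5408) = 1/20 ✓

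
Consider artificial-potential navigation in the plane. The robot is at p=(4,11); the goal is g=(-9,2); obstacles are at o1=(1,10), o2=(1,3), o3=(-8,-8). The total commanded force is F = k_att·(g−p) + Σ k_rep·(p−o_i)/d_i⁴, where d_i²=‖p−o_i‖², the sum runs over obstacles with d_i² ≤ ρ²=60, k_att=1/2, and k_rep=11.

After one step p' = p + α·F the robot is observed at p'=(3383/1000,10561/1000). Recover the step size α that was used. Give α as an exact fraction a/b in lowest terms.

F_att = 1/2·(g−p) = 1/2·(-13,-9) = (-6.5000,-4.5000)
o1: d²=10 ≤ ρ²=60; F_rep = 11·(3,1)/10² = (0.3300,0.1100)
o2: d²=73 > ρ²=60 → inactive
o3: d²=505 > ρ²=60 → inactive
F = F_att + ΣF_rep = (-6.1700,-4.3900)
Δp = p'−p = (-0.6170,-0.4390); α = Δx/Fx = (-617/1000) / (-617/100) = 1/10
check: Δy/Fy = (-439/1000) / (-439/100) = 1/10 ✓

α = 1/10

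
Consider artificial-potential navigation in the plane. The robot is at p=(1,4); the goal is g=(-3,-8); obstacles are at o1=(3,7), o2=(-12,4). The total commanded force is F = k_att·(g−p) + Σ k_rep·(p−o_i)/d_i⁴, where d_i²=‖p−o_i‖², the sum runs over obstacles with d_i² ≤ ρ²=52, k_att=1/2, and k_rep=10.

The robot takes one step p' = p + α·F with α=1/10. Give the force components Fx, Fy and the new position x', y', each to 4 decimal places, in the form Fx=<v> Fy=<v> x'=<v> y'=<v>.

F_att = 1/2·(g−p) = 1/2·(-4,-12) = (-2.0000,-6.0000)
o1: d²=13 ≤ ρ²=52; F_rep = 10·(-2,-3)/13² = (-0.1183,-0.1775)
o2: d²=169 > ρ²=52 → inactive
F = F_att + ΣF_rep = (-2.1183,-6.1775)
p' = p + 1/10·F = (0.7882,3.3822)

Fx=-2.1183 Fy=-6.1775 x'=0.7882 y'=3.3822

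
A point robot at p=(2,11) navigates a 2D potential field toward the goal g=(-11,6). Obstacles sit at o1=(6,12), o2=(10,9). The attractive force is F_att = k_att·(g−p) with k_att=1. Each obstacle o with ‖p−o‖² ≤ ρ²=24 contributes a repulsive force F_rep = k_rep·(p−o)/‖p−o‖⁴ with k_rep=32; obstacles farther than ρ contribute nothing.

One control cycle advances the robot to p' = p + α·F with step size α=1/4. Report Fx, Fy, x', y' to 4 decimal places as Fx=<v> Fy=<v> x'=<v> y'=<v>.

F_att = 1·(g−p) = 1·(-13,-5) = (-13.0000,-5.0000)
o1: d²=17 ≤ ρ²=24; F_rep = 32·(-4,-1)/17² = (-0.4429,-0.1107)
o2: d²=68 > ρ²=24 → inactive
F = F_att + ΣF_rep = (-13.4429,-5.1107)
p' = p + 1/4·F = (-1.3607,9.7223)

Fx=-13.4429 Fy=-5.1107 x'=-1.3607 y'=9.7223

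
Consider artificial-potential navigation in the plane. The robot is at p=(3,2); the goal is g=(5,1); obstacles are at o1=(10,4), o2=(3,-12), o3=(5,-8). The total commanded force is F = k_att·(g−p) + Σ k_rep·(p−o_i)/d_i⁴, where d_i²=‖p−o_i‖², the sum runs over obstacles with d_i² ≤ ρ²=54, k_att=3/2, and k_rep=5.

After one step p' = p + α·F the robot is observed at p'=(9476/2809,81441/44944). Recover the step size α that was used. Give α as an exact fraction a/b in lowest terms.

α = 1/8

F_att = 3/2·(g−p) = 3/2·(2,-1) = (3.0000,-1.5000)
o1: d²=53 ≤ ρ²=54; F_rep = 5·(-7,-2)/53² = (-0.0125,-0.0036)
o2: d²=196 > ρ²=54 → inactive
o3: d²=104 > ρ²=54 → inactive
F = F_att + ΣF_rep = (2.9875,-1.5036)
Δp = p'−p = (0.3734,-0.1879); α = Δx/Fx = (1049/2809) / (8392/2809) = 1/8
check: Δy/Fy = (-8447/44944) / (-8447/5618) = 1/8 ✓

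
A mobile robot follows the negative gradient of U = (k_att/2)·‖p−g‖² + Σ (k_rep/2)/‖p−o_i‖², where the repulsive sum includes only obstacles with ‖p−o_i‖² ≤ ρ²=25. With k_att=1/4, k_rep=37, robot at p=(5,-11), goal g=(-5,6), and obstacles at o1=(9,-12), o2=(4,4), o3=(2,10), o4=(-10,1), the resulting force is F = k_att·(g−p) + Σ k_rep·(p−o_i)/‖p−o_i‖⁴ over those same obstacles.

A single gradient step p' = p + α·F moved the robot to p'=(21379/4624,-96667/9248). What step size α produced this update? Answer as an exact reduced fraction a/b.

α = 1/8

F_att = 1/4·(g−p) = 1/4·(-10,17) = (-2.5000,4.2500)
o1: d²=17 ≤ ρ²=25; F_rep = 37·(-4,1)/17² = (-0.5121,0.1280)
o2: d²=226 > ρ²=25 → inactive
o3: d²=450 > ρ²=25 → inactive
o4: d²=369 > ρ²=25 → inactive
F = F_att + ΣF_rep = (-3.0121,4.3780)
Δp = p'−p = (-0.3765,0.5473); α = Δx/Fx = (-1741/4624) / (-1741/578) = 1/8
check: Δy/Fy = (5061/9248) / (5061/1156) = 1/8 ✓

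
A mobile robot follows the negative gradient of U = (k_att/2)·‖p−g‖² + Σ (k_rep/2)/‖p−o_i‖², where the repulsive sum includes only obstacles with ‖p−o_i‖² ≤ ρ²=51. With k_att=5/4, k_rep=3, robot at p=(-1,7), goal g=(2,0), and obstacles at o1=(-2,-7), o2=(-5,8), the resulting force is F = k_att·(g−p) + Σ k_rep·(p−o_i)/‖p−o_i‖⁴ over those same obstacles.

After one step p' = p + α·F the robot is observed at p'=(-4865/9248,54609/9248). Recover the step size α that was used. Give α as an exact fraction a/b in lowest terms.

α = 1/8

F_att = 5/4·(g−p) = 5/4·(3,-7) = (3.7500,-8.7500)
o1: d²=197 > ρ²=51 → inactive
o2: d²=17 ≤ ρ²=51; F_rep = 3·(4,-1)/17² = (0.0415,-0.0104)
F = F_att + ΣF_rep = (3.7915,-8.7604)
Δp = p'−p = (0.4739,-1.0950); α = Δx/Fx = (4383/9248) / (4383/1156) = 1/8
check: Δy/Fy = (-10127/9248) / (-10127/1156) = 1/8 ✓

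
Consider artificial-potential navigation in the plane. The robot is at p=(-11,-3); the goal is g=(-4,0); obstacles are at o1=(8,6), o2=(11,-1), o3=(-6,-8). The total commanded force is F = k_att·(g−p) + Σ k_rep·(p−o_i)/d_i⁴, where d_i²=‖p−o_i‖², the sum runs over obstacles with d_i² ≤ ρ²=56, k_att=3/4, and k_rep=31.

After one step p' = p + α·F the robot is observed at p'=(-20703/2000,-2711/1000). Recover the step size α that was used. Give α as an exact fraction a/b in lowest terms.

α = 1/8

F_att = 3/4·(g−p) = 3/4·(7,3) = (5.2500,2.2500)
o1: d²=442 > ρ²=56 → inactive
o2: d²=488 > ρ²=56 → inactive
o3: d²=50 ≤ ρ²=56; F_rep = 31·(-5,5)/50² = (-0.0620,0.0620)
F = F_att + ΣF_rep = (5.1880,2.3120)
Δp = p'−p = (0.6485,0.2890); α = Δx/Fx = (1297/2000) / (1297/250) = 1/8
check: Δy/Fy = (289/1000) / (289/125) = 1/8 ✓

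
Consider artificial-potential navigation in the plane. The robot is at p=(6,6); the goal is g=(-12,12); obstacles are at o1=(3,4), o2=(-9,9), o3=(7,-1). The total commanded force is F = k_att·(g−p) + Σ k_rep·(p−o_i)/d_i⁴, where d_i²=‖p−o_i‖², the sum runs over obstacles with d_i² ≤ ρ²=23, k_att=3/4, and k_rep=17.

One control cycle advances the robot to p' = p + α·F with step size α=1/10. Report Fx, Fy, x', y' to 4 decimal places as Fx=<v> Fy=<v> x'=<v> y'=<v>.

Fx=-13.1982 Fy=4.7012 x'=4.6802 y'=6.4701

F_att = 3/4·(g−p) = 3/4·(-18,6) = (-13.5000,4.5000)
o1: d²=13 ≤ ρ²=23; F_rep = 17·(3,2)/13² = (0.3018,0.2012)
o2: d²=234 > ρ²=23 → inactive
o3: d²=50 > ρ²=23 → inactive
F = F_att + ΣF_rep = (-13.1982,4.7012)
p' = p + 1/10·F = (4.6802,6.4701)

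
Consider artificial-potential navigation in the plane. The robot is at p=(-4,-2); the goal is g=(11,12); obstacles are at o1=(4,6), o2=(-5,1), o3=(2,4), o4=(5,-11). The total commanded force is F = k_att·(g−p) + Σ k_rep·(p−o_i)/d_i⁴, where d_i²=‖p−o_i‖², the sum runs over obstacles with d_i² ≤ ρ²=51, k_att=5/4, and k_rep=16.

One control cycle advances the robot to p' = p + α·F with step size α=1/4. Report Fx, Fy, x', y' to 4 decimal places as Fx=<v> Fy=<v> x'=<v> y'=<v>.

Fx=18.9100 Fy=17.0200 x'=0.7275 y'=2.2550

F_att = 5/4·(g−p) = 5/4·(15,14) = (18.7500,17.5000)
o1: d²=128 > ρ²=51 → inactive
o2: d²=10 ≤ ρ²=51; F_rep = 16·(1,-3)/10² = (0.1600,-0.4800)
o3: d²=72 > ρ²=51 → inactive
o4: d²=162 > ρ²=51 → inactive
F = F_att + ΣF_rep = (18.9100,17.0200)
p' = p + 1/4·F = (0.7275,2.2550)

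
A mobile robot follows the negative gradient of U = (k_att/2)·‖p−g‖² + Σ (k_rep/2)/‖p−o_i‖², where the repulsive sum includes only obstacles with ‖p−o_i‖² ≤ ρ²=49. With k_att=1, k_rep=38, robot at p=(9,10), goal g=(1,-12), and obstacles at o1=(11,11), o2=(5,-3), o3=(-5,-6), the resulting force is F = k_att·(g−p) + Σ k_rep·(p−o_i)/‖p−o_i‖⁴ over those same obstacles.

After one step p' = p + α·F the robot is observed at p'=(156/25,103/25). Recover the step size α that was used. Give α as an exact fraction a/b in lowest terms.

F_att = 1·(g−p) = 1·(-8,-22) = (-8.0000,-22.0000)
o1: d²=5 ≤ ρ²=49; F_rep = 38·(-2,-1)/5² = (-3.0400,-1.5200)
o2: d²=185 > ρ²=49 → inactive
o3: d²=452 > ρ²=49 → inactive
F = F_att + ΣF_rep = (-11.0400,-23.5200)
Δp = p'−p = (-2.7600,-5.8800); α = Δx/Fx = (-69/25) / (-276/25) = 1/4
check: Δy/Fy = (-147/25) / (-588/25) = 1/4 ✓

α = 1/4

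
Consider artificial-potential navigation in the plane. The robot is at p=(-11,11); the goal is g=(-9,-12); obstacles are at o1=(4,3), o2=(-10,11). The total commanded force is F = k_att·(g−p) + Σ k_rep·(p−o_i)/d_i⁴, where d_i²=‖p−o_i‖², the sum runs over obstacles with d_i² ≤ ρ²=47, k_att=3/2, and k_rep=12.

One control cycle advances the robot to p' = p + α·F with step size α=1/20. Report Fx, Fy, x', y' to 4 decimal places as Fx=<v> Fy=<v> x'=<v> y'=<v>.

Fx=-9.0000 Fy=-34.5000 x'=-11.4500 y'=9.2750

F_att = 3/2·(g−p) = 3/2·(2,-23) = (3.0000,-34.5000)
o1: d²=289 > ρ²=47 → inactive
o2: d²=1 ≤ ρ²=47; F_rep = 12·(-1,0)/1² = (-12.0000,0.0000)
F = F_att + ΣF_rep = (-9.0000,-34.5000)
p' = p + 1/20·F = (-11.4500,9.2750)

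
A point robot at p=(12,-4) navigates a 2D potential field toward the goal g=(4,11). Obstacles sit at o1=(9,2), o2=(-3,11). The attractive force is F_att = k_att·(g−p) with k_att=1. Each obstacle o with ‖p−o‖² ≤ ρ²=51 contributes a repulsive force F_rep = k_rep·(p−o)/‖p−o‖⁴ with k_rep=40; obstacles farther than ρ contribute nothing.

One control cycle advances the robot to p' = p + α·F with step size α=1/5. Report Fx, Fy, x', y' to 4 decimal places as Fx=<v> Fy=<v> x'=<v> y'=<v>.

F_att = 1·(g−p) = 1·(-8,15) = (-8.0000,15.0000)
o1: d²=45 ≤ ρ²=51; F_rep = 40·(3,-6)/45² = (0.0593,-0.1185)
o2: d²=450 > ρ²=51 → inactive
F = F_att + ΣF_rep = (-7.9407,14.8815)
p' = p + 1/5·F = (10.4119,-1.0237)

Fx=-7.9407 Fy=14.8815 x'=10.4119 y'=-1.0237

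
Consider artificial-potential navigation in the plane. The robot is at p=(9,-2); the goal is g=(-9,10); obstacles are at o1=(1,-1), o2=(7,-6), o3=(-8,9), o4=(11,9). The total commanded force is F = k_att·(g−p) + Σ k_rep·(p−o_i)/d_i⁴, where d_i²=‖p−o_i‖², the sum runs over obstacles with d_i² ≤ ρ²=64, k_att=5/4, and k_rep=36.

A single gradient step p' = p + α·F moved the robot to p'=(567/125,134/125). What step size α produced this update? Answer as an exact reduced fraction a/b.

F_att = 5/4·(g−p) = 5/4·(-18,12) = (-22.5000,15.0000)
o1: d²=65 > ρ²=64 → inactive
o2: d²=20 ≤ ρ²=64; F_rep = 36·(2,4)/20² = (0.1800,0.3600)
o3: d²=410 > ρ²=64 → inactive
o4: d²=125 > ρ²=64 → inactive
F = F_att + ΣF_rep = (-22.3200,15.3600)
Δp = p'−p = (-4.4640,3.0720); α = Δx/Fx = (-558/125) / (-558/25) = 1/5
check: Δy/Fy = (384/125) / (384/25) = 1/5 ✓

α = 1/5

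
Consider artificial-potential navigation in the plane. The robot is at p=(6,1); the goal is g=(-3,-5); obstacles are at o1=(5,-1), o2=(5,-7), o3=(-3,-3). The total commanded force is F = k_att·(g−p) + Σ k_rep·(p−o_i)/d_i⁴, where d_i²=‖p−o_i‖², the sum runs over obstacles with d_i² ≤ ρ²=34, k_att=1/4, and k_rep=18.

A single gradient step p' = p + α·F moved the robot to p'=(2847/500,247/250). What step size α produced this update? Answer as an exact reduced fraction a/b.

F_att = 1/4·(g−p) = 1/4·(-9,-6) = (-2.2500,-1.5000)
o1: d²=5 ≤ ρ²=34; F_rep = 18·(1,2)/5² = (0.7200,1.4400)
o2: d²=65 > ρ²=34 → inactive
o3: d²=97 > ρ²=34 → inactive
F = F_att + ΣF_rep = (-1.5300,-0.0600)
Δp = p'−p = (-0.3060,-0.0120); α = Δx/Fx = (-153/500) / (-153/100) = 1/5
check: Δy/Fy = (-3/250) / (-3/50) = 1/5 ✓

α = 1/5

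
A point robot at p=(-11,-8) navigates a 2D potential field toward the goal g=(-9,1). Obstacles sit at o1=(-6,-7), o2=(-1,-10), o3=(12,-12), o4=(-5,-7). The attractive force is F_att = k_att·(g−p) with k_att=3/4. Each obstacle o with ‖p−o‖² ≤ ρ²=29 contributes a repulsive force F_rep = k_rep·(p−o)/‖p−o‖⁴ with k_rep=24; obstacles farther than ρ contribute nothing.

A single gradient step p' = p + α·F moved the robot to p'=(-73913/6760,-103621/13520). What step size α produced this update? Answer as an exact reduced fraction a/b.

α = 1/20

F_att = 3/4·(g−p) = 3/4·(2,9) = (1.5000,6.7500)
o1: d²=26 ≤ ρ²=29; F_rep = 24·(-5,-1)/26² = (-0.1775,-0.0355)
o2: d²=104 > ρ²=29 → inactive
o3: d²=545 > ρ²=29 → inactive
o4: d²=37 > ρ²=29 → inactive
F = F_att + ΣF_rep = (1.3225,6.7145)
Δp = p'−p = (0.0661,0.3357); α = Δx/Fx = (447/6760) / (447/338) = 1/20
check: Δy/Fy = (4539/13520) / (4539/676) = 1/20 ✓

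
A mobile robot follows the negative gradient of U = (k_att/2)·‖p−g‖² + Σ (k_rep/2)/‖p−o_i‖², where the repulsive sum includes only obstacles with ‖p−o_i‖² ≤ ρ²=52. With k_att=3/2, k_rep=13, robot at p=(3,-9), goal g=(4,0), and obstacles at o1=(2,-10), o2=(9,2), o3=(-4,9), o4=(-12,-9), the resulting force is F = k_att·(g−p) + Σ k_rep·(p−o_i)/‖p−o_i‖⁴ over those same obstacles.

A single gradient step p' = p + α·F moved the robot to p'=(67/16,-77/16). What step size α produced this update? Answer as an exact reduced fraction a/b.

α = 1/4

F_att = 3/2·(g−p) = 3/2·(1,9) = (1.5000,13.5000)
o1: d²=2 ≤ ρ²=52; F_rep = 13·(1,1)/2² = (3.2500,3.2500)
o2: d²=157 > ρ²=52 → inactive
o3: d²=373 > ρ²=52 → inactive
o4: d²=225 > ρ²=52 → inactive
F = F_att + ΣF_rep = (4.7500,16.7500)
Δp = p'−p = (1.1875,4.1875); α = Δx/Fx = (19/16) / (19/4) = 1/4
check: Δy/Fy = (67/16) / (67/4) = 1/4 ✓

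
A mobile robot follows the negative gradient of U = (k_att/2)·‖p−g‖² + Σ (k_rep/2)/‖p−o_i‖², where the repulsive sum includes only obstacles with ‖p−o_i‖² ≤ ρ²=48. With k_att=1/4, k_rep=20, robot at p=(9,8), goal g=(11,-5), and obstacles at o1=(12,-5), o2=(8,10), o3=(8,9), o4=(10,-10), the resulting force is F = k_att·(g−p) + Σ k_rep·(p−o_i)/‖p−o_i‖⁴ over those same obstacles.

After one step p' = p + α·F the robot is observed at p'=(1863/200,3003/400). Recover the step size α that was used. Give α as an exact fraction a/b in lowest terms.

α = 1/20

F_att = 1/4·(g−p) = 1/4·(2,-13) = (0.5000,-3.2500)
o1: d²=178 > ρ²=48 → inactive
o2: d²=5 ≤ ρ²=48; F_rep = 20·(1,-2)/5² = (0.8000,-1.6000)
o3: d²=2 ≤ ρ²=48; F_rep = 20·(1,-1)/2² = (5.0000,-5.0000)
o4: d²=325 > ρ²=48 → inactive
F = F_att + ΣF_rep = (6.3000,-9.8500)
Δp = p'−p = (0.3150,-0.4925); α = Δx/Fx = (63/200) / (63/10) = 1/20
check: Δy/Fy = (-197/400) / (-197/20) = 1/20 ✓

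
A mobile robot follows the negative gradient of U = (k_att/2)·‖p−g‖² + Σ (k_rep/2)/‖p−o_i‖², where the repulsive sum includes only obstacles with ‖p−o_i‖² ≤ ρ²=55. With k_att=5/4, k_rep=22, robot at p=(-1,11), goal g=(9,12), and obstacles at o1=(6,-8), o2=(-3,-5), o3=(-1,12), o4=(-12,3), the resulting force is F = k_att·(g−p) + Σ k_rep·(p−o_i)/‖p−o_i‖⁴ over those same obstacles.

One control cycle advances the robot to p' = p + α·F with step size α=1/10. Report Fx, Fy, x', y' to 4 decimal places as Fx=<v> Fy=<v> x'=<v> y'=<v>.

Fx=12.5000 Fy=-20.7500 x'=0.2500 y'=8.9250

F_att = 5/4·(g−p) = 5/4·(10,1) = (12.5000,1.2500)
o1: d²=410 > ρ²=55 → inactive
o2: d²=260 > ρ²=55 → inactive
o3: d²=1 ≤ ρ²=55; F_rep = 22·(0,-1)/1² = (0.0000,-22.0000)
o4: d²=185 > ρ²=55 → inactive
F = F_att + ΣF_rep = (12.5000,-20.7500)
p' = p + 1/10·F = (0.2500,8.9250)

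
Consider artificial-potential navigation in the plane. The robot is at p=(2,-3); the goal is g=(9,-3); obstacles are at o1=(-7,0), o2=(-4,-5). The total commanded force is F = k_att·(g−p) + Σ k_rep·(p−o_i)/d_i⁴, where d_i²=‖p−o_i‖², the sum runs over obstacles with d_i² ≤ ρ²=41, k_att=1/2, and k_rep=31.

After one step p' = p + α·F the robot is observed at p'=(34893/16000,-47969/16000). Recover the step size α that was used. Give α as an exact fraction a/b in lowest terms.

F_att = 1/2·(g−p) = 1/2·(7,0) = (3.5000,0.0000)
o1: d²=90 > ρ²=41 → inactive
o2: d²=40 ≤ ρ²=41; F_rep = 31·(6,2)/40² = (0.1163,0.0387)
F = F_att + ΣF_rep = (3.6162,0.0387)
Δp = p'−p = (0.1808,0.0019); α = Δx/Fx = (2893/16000) / (2893/800) = 1/20
check: Δy/Fy = (31/16000) / (31/800) = 1/20 ✓

α = 1/20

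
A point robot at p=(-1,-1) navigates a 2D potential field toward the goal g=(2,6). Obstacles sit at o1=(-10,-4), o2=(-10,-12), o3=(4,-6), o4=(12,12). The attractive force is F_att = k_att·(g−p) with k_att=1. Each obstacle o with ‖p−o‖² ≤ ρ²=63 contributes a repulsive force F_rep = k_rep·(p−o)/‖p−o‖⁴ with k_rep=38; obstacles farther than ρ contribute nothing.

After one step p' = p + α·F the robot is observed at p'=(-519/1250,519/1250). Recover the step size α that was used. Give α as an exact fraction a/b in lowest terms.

F_att = 1·(g−p) = 1·(3,7) = (3.0000,7.0000)
o1: d²=90 > ρ²=63 → inactive
o2: d²=202 > ρ²=63 → inactive
o3: d²=50 ≤ ρ²=63; F_rep = 38·(-5,5)/50² = (-0.0760,0.0760)
o4: d²=338 > ρ²=63 → inactive
F = F_att + ΣF_rep = (2.9240,7.0760)
Δp = p'−p = (0.5848,1.4152); α = Δx/Fx = (731/1250) / (731/250) = 1/5
check: Δy/Fy = (1769/1250) / (1769/250) = 1/5 ✓

α = 1/5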